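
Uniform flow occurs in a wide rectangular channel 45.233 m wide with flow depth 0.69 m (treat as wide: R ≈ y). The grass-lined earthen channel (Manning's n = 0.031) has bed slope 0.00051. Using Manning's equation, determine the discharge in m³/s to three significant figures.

17.8 m³/s

A = b·y = 45.233 × 0.69 = 31.21 m²
Wide channel: R ≈ y = 0.69 m
Q = (1/n)·A·R^(2/3)·S^(1/2) = (1/0.031) × 31.21 × 0.6900^(2/3) × 0.00051^(1/2) = 17.75 m³/s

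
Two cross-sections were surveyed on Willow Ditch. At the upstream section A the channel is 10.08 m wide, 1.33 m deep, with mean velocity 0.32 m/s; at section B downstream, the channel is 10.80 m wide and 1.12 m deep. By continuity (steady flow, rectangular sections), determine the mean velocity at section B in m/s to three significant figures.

Q = A₁V₁ = (10.08×1.33) × 0.32 = 4.290 m³/s
A₂ = 10.80 × 1.12 = 12.10 m²
V₂ = Q/A₂ = 4.290/12.10 = 0.3547 m/s

0.355 m/s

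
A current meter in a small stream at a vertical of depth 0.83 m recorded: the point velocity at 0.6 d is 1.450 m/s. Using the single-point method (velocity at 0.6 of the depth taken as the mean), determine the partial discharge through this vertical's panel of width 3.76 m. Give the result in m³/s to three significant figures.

v̄ = v₀.₆ = 1.450 m/s
q = v̄ × d × w = 1.450 × 0.83 × 3.76 = 4.525 m³/s

4.53 m³/s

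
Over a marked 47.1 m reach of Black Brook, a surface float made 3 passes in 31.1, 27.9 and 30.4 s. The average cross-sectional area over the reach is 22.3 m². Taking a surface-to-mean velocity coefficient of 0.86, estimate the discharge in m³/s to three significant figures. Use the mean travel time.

t̄ = (31.1 + 27.9 + 30.4) / 3 = 29.8 s
v_surface = L / t̄ = 47.1 / 29.8 = 1.581 m/s
v_mean = 0.86 × 1.581 = 1.359 m/s
Q = A × v_mean = 22.3 × 1.359 = 30.31 m³/s

30.3 m³/s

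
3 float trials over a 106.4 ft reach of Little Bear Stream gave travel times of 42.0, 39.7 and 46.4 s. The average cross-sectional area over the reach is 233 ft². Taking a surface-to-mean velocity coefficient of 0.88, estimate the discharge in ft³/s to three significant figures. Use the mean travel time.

t̄ = (42.0 + 39.7 + 46.4) / 3 = 42.7 s
v_surface = L / t̄ = 106.4 / 42.7 = 2.492 ft/s
v_mean = 0.88 × 2.492 = 2.193 ft/s
Q = A × v_mean = 233 × 2.193 = 510.9 ft³/s

511 ft³/s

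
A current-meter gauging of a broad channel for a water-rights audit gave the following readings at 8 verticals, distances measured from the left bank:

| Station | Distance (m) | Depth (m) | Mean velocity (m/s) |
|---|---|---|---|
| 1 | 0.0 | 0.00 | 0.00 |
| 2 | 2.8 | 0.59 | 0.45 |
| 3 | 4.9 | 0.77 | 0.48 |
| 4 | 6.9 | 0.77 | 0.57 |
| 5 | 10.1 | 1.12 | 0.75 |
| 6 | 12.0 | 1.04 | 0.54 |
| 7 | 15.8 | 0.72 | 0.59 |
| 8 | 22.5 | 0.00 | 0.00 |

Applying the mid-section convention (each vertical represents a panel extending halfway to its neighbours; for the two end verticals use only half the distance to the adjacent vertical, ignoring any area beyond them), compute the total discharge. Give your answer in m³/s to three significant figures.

8.52 m³/s

w_2 = (4.9 − 0.0)/2 = 2.45 m; q_2 = 0.45 × 0.59 × 2.45 = 0.6505 m³/s
w_3 = (6.9 − 2.8)/2 = 2.05 m; q_3 = 0.48 × 0.77 × 2.05 = 0.7577 m³/s
w_4 = (10.1 − 4.9)/2 = 2.6 m; q_4 = 0.57 × 0.77 × 2.6 = 1.141 m³/s
w_5 = (12.0 − 6.9)/2 = 2.55 m; q_5 = 0.75 × 1.12 × 2.55 = 2.142 m³/s
w_6 = (15.8 − 10.1)/2 = 2.85 m; q_6 = 0.54 × 1.04 × 2.85 = 1.601 m³/s
w_7 = (22.5 − 12.0)/2 = 5.25 m; q_7 = 0.59 × 0.72 × 5.25 = 2.230 m³/s
Stations 1, 8 contribute zero (depth or velocity is 0).
Q = Σ qᵢ = 8.522 m³/s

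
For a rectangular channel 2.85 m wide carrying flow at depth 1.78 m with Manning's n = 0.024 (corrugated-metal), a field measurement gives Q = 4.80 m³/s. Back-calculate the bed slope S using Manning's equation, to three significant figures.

0.000704

A = b·y = 2.85 × 1.78 = 5.073 m²
P = b + 2y = 2.85 + 2×1.78 = 6.410 m
R = A/P = 5.073/6.410 = 0.7914 m
S = (Q·n / (1·A·R^(2/3)))² = (4.80×0.024 / (1×5.073×0.8556))² = 0.0007044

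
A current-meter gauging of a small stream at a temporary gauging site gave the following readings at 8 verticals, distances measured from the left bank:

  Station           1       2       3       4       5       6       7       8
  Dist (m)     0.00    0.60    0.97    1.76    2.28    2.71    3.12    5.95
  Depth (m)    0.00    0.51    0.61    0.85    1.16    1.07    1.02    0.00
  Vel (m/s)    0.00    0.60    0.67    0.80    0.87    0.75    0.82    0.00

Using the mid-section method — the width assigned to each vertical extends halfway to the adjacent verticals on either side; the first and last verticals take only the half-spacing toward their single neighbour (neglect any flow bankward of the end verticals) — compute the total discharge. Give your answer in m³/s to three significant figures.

w_2 = (0.97 − 0.00)/2 = 0.485 m; q_2 = 0.60 × 0.51 × 0.485 = 0.1484 m³/s
w_3 = (1.76 − 0.60)/2 = 0.58 m; q_3 = 0.67 × 0.61 × 0.58 = 0.2370 m³/s
w_4 = (2.28 − 0.97)/2 = 0.655 m; q_4 = 0.80 × 0.85 × 0.655 = 0.4454 m³/s
w_5 = (2.71 − 1.76)/2 = 0.475 m; q_5 = 0.87 × 1.16 × 0.475 = 0.4794 m³/s
w_6 = (3.12 − 2.28)/2 = 0.42 m; q_6 = 0.75 × 1.07 × 0.42 = 0.3371 m³/s
w_7 = (5.95 − 2.71)/2 = 1.62 m; q_7 = 0.82 × 1.02 × 1.62 = 1.355 m³/s
Stations 1, 8 contribute zero (depth or velocity is 0).
Q = Σ qᵢ = 3.002 m³/s

3.00 m³/s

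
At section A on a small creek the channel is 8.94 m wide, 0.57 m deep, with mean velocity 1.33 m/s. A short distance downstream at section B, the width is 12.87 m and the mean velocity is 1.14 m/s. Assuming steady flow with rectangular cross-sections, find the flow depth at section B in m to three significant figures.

Q = A₁V₁ = (8.94×0.57) × 1.33 = 6.777 m³/s
d₂ = Q/(b₂ V₂) = 6.777/(12.87×1.14) = 0.4619 m

0.462 m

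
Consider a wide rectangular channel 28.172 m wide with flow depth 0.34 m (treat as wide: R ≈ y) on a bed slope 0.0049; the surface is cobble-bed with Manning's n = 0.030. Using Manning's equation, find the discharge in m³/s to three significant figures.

10.9 m³/s

A = b·y = 28.172 × 0.34 = 9.578 m²
Wide channel: R ≈ y = 0.34 m
Q = (1/n)·A·R^(2/3)·S^(1/2) = (1/0.030) × 9.578 × 0.3400^(2/3) × 0.0049^(1/2) = 10.89 m³/s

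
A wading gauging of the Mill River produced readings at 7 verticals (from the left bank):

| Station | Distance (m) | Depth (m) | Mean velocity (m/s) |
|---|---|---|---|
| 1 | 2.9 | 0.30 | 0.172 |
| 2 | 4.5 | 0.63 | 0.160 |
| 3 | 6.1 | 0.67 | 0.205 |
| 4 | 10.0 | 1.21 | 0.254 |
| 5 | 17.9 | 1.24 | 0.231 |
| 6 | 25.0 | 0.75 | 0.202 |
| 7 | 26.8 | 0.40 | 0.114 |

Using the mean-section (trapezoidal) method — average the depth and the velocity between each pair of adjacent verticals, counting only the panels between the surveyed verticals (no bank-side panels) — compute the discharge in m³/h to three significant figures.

18700 m³/h

Panel 1-2: Δb = 1.6 m, d̄ = (0.30+0.63)/2 = 0.465, v̄ = (0.172+0.160)/2 = 0.166 → q = 1.6×0.465×0.166 = 0.1235 m³/s
Panel 2-3: Δb = 1.6 m, d̄ = (0.63+0.67)/2 = 0.65, v̄ = (0.160+0.205)/2 = 0.1825 → q = 1.6×0.65×0.1825 = 0.1898 m³/s
Panel 3-4: Δb = 3.9 m, d̄ = (0.67+1.21)/2 = 0.94, v̄ = (0.205+0.254)/2 = 0.2295 → q = 3.9×0.94×0.2295 = 0.8413 m³/s
Panel 4-5: Δb = 7.9 m, d̄ = (1.21+1.24)/2 = 1.225, v̄ = (0.254+0.231)/2 = 0.2425 → q = 7.9×1.225×0.2425 = 2.347 m³/s
Panel 5-6: Δb = 7.1 m, d̄ = (1.24+0.75)/2 = 0.995, v̄ = (0.231+0.202)/2 = 0.2165 → q = 7.1×0.995×0.2165 = 1.529 m³/s
Panel 6-7: Δb = 1.8 m, d̄ = (0.75+0.40)/2 = 0.575, v̄ = (0.202+0.114)/2 = 0.158 → q = 1.8×0.575×0.158 = 0.1635 m³/s
Q = Σ q = 5.194 m³/s
= 5.194 × 3600 = 18700 m³/h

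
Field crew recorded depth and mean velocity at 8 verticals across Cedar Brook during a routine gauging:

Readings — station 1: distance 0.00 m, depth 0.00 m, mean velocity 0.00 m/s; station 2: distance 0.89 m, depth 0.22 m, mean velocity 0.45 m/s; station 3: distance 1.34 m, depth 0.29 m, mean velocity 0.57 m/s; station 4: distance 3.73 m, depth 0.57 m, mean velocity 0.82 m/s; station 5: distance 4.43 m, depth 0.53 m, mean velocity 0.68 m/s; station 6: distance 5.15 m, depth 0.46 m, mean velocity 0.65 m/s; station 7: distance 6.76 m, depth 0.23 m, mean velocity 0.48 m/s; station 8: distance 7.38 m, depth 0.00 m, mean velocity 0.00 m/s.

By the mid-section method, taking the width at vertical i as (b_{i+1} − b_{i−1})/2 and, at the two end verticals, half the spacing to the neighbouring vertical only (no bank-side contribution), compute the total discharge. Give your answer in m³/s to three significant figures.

1.75 m³/s

w_2 = (1.34 − 0.00)/2 = 0.67 m; q_2 = 0.45 × 0.22 × 0.67 = 0.06633 m³/s
w_3 = (3.73 − 0.89)/2 = 1.42 m; q_3 = 0.57 × 0.29 × 1.42 = 0.2347 m³/s
w_4 = (4.43 − 1.34)/2 = 1.545 m; q_4 = 0.82 × 0.57 × 1.545 = 0.7221 m³/s
w_5 = (5.15 − 3.73)/2 = 0.71 m; q_5 = 0.68 × 0.53 × 0.71 = 0.2559 m³/s
w_6 = (6.76 − 4.43)/2 = 1.165 m; q_6 = 0.65 × 0.46 × 1.165 = 0.3483 m³/s
w_7 = (7.38 − 5.15)/2 = 1.115 m; q_7 = 0.48 × 0.23 × 1.115 = 0.1231 m³/s
Stations 1, 8 contribute zero (depth or velocity is 0).
Q = Σ qᵢ = 1.751 m³/s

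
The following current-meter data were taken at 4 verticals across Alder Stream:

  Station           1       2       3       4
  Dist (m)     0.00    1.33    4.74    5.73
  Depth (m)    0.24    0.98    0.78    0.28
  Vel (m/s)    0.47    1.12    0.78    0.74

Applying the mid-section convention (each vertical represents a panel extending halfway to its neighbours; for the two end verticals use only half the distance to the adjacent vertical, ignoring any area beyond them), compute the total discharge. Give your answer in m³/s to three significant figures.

w_1 = (1.33 − 0.00)/2 = 0.665 m; q_1 = 0.47 × 0.24 × 0.665 = 0.07501 m³/s
w_2 = (4.74 − 0.00)/2 = 2.37 m; q_2 = 1.12 × 0.98 × 2.37 = 2.601 m³/s
w_3 = (5.73 − 1.33)/2 = 2.2 m; q_3 = 0.78 × 0.78 × 2.2 = 1.338 m³/s
w_4 = (5.73 − 4.74)/2 = 0.495 m; q_4 = 0.74 × 0.28 × 0.495 = 0.1026 m³/s
Q = Σ qᵢ = 4.117 m³/s

4.12 m³/s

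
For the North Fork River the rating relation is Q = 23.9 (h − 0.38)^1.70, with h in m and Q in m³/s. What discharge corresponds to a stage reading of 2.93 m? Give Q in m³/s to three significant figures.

117 m³/s

Q = 23.9 × (2.93 − 0.38)^1.70 = 23.9 × 2.55^1.70 = 117.4 m³/s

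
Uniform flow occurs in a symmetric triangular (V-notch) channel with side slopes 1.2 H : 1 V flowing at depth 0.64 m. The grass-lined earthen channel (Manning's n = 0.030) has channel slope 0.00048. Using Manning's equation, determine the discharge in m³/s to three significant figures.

A = z·y² = 1.2×0.64² = 0.4915 m²
P = 2y√(1+z²) = 2×0.64×√(1+1.2²) = 1.999 m
R = A/P = 0.4915/1.999 = 0.2458 m
Q = (1/n)·A·R^(2/3)·S^(1/2) = (1/0.030) × 0.4915 × 0.2458^(2/3) × 0.00048^(1/2) = 0.1409 m³/s

0.141 m³/s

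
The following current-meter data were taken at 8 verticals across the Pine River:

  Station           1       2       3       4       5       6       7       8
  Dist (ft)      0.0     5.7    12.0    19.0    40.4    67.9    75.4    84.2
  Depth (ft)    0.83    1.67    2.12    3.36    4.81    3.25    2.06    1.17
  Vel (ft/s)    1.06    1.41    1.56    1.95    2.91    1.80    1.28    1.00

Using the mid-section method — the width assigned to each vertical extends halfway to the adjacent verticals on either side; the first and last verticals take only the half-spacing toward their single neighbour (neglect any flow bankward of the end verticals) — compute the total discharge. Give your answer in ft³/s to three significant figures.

603 ft³/s

w_1 = (5.7 − 0.0)/2 = 2.85 ft; q_1 = 1.06 × 0.83 × 2.85 = 2.507 ft³/s
w_2 = (12.0 − 0.0)/2 = 6 ft; q_2 = 1.41 × 1.67 × 6 = 14.13 ft³/s
w_3 = (19.0 − 5.7)/2 = 6.65 ft; q_3 = 1.56 × 2.12 × 6.65 = 21.99 ft³/s
w_4 = (40.4 − 12.0)/2 = 14.2 ft; q_4 = 1.95 × 3.36 × 14.2 = 93.04 ft³/s
w_5 = (67.9 − 19.0)/2 = 24.45 ft; q_5 = 2.91 × 4.81 × 24.45 = 342.2 ft³/s
w_6 = (75.4 − 40.4)/2 = 17.5 ft; q_6 = 1.80 × 3.25 × 17.5 = 102.4 ft³/s
w_7 = (84.2 − 67.9)/2 = 8.15 ft; q_7 = 1.28 × 2.06 × 8.15 = 21.49 ft³/s
w_8 = (84.2 − 75.4)/2 = 4.4 ft; q_8 = 1.00 × 1.17 × 4.4 = 5.148 ft³/s
Q = Σ qᵢ = 602.9 ft³/s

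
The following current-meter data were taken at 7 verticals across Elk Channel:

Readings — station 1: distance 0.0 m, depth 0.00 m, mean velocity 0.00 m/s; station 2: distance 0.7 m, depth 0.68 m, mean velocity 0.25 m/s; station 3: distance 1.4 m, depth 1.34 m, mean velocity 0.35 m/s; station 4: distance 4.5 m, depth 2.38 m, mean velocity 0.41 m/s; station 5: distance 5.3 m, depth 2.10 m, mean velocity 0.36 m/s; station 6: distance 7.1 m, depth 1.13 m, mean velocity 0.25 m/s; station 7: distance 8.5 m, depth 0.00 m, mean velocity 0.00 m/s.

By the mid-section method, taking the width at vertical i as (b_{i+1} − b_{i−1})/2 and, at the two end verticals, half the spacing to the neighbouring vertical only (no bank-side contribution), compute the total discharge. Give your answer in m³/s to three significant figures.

w_2 = (1.4 − 0.0)/2 = 0.7 m; q_2 = 0.25 × 0.68 × 0.7 = 0.1190 m³/s
w_3 = (4.5 − 0.7)/2 = 1.9 m; q_3 = 0.35 × 1.34 × 1.9 = 0.8911 m³/s
w_4 = (5.3 − 1.4)/2 = 1.95 m; q_4 = 0.41 × 2.38 × 1.95 = 1.903 m³/s
w_5 = (7.1 − 4.5)/2 = 1.3 m; q_5 = 0.36 × 2.10 × 1.3 = 0.9828 m³/s
w_6 = (8.5 − 5.3)/2 = 1.6 m; q_6 = 0.25 × 1.13 × 1.6 = 0.4520 m³/s
Stations 1, 7 contribute zero (depth or velocity is 0).
Q = Σ qᵢ = 4.348 m³/s

4.35 m³/s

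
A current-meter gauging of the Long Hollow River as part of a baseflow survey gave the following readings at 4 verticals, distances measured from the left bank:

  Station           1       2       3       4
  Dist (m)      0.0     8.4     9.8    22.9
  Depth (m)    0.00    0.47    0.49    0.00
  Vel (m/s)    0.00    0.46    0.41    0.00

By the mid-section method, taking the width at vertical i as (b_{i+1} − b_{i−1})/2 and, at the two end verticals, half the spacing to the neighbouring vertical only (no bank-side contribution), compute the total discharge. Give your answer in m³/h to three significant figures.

w_2 = (9.8 − 0.0)/2 = 4.9 m; q_2 = 0.46 × 0.47 × 4.9 = 1.059 m³/s
w_3 = (22.9 − 8.4)/2 = 7.25 m; q_3 = 0.41 × 0.49 × 7.25 = 1.457 m³/s
Stations 1, 4 contribute zero (depth or velocity is 0).
Q = Σ qᵢ = 2.516 m³/s
= 2.516 × 3600 = 9057 m³/h

9060 m³/h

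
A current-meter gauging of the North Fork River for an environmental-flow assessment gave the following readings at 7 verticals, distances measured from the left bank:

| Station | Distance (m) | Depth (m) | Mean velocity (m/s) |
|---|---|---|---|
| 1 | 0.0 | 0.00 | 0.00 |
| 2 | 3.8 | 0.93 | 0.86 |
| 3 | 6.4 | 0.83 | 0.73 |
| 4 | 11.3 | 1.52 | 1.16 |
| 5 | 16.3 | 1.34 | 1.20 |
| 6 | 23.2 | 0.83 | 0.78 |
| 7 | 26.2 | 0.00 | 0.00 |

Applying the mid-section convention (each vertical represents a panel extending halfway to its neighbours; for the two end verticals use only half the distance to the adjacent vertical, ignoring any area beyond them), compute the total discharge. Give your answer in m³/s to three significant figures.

w_2 = (6.4 − 0.0)/2 = 3.2 m; q_2 = 0.86 × 0.93 × 3.2 = 2.559 m³/s
w_3 = (11.3 − 3.8)/2 = 3.75 m; q_3 = 0.73 × 0.83 × 3.75 = 2.272 m³/s
w_4 = (16.3 − 6.4)/2 = 4.95 m; q_4 = 1.16 × 1.52 × 4.95 = 8.728 m³/s
w_5 = (23.2 − 11.3)/2 = 5.95 m; q_5 = 1.20 × 1.34 × 5.95 = 9.568 m³/s
w_6 = (26.2 − 16.3)/2 = 4.95 m; q_6 = 0.78 × 0.83 × 4.95 = 3.205 m³/s
Stations 1, 7 contribute zero (depth or velocity is 0).
Q = Σ qᵢ = 26.33 m³/s

26.3 m³/s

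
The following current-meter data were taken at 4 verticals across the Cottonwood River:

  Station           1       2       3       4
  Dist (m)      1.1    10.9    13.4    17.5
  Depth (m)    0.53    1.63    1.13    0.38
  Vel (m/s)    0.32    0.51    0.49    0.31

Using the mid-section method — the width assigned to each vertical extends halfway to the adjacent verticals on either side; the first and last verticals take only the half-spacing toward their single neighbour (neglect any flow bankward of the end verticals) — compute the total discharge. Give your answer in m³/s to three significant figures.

8.01 m³/s

w_1 = (10.9 − 1.1)/2 = 4.9 m; q_1 = 0.32 × 0.53 × 4.9 = 0.8310 m³/s
w_2 = (13.4 − 1.1)/2 = 6.15 m; q_2 = 0.51 × 1.63 × 6.15 = 5.112 m³/s
w_3 = (17.5 − 10.9)/2 = 3.3 m; q_3 = 0.49 × 1.13 × 3.3 = 1.827 m³/s
w_4 = (17.5 − 13.4)/2 = 2.05 m; q_4 = 0.31 × 0.38 × 2.05 = 0.2415 m³/s
Q = Σ qᵢ = 8.012 m³/s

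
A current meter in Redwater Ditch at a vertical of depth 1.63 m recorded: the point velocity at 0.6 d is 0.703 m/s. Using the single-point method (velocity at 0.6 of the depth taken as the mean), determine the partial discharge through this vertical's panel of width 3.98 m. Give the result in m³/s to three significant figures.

v̄ = v₀.₆ = 0.703 m/s
q = v̄ × d × w = 0.7030 × 1.63 × 3.98 = 4.561 m³/s

4.56 m³/s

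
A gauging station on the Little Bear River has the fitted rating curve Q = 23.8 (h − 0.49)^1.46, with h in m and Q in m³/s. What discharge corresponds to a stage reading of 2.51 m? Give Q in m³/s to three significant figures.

66.4 m³/s

Q = 23.8 × (2.51 − 0.49)^1.46 = 23.8 × 2.02^1.46 = 66.43 m³/s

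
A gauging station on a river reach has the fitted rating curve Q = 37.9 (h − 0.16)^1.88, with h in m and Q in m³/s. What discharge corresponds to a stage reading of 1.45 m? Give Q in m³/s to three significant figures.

Q = 37.9 × (1.45 − 0.16)^1.88 = 37.9 × 1.29^1.88 = 61.17 m³/s

61.2 m³/s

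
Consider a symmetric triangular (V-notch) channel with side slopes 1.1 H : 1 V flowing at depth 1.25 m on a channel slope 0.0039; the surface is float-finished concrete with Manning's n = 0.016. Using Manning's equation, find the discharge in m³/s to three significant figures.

4.01 m³/s

A = z·y² = 1.1×1.25² = 1.719 m²
P = 2y√(1+z²) = 2×1.25×√(1+1.1²) = 3.717 m
R = A/P = 1.719/3.717 = 0.4625 m
Q = (1/n)·A·R^(2/3)·S^(1/2) = (1/0.016) × 1.719 × 0.4625^(2/3) × 0.0039^(1/2) = 4.012 m³/s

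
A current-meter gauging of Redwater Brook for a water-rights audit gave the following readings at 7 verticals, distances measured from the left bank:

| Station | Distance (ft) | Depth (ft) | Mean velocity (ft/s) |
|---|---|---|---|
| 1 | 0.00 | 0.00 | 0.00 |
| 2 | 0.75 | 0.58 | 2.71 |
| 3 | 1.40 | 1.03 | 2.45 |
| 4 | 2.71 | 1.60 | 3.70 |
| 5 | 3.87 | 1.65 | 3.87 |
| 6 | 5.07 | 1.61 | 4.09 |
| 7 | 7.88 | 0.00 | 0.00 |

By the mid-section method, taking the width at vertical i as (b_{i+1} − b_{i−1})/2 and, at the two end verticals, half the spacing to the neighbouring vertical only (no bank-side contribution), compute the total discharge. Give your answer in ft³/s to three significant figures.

w_2 = (1.40 − 0.00)/2 = 0.7 ft; q_2 = 2.71 × 0.58 × 0.7 = 1.100 ft³/s
w_3 = (2.71 − 0.75)/2 = 0.98 ft; q_3 = 2.45 × 1.03 × 0.98 = 2.473 ft³/s
w_4 = (3.87 − 1.40)/2 = 1.235 ft; q_4 = 3.70 × 1.60 × 1.235 = 7.311 ft³/s
w_5 = (5.07 − 2.71)/2 = 1.18 ft; q_5 = 3.87 × 1.65 × 1.18 = 7.535 ft³/s
w_6 = (7.88 − 3.87)/2 = 2.005 ft; q_6 = 4.09 × 1.61 × 2.005 = 13.20 ft³/s
Stations 1, 7 contribute zero (depth or velocity is 0).
Q = Σ qᵢ = 31.62 ft³/s

31.6 ft³/s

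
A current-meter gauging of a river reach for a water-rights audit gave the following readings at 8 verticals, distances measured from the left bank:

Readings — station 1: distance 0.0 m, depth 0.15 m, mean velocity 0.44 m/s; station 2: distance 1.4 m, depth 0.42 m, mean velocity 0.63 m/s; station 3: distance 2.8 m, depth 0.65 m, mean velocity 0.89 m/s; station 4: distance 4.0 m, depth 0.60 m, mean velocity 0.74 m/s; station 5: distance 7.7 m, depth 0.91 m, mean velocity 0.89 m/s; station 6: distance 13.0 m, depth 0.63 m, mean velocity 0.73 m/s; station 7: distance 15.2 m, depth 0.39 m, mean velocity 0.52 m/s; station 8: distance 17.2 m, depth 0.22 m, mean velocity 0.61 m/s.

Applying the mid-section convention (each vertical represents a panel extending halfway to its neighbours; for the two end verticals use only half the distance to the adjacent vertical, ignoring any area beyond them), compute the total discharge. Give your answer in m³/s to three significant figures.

w_1 = (1.4 − 0.0)/2 = 0.7 m; q_1 = 0.44 × 0.15 × 0.7 = 0.04620 m³/s
w_2 = (2.8 − 0.0)/2 = 1.4 m; q_2 = 0.63 × 0.42 × 1.4 = 0.3704 m³/s
w_3 = (4.0 − 1.4)/2 = 1.3 m; q_3 = 0.89 × 0.65 × 1.3 = 0.7521 m³/s
w_4 = (7.7 − 2.8)/2 = 2.45 m; q_4 = 0.74 × 0.60 × 2.45 = 1.088 m³/s
w_5 = (13.0 − 4.0)/2 = 4.5 m; q_5 = 0.89 × 0.91 × 4.5 = 3.645 m³/s
w_6 = (15.2 − 7.7)/2 = 3.75 m; q_6 = 0.73 × 0.63 × 3.75 = 1.725 m³/s
w_7 = (17.2 − 13.0)/2 = 2.1 m; q_7 = 0.52 × 0.39 × 2.1 = 0.4259 m³/s
w_8 = (17.2 − 15.2)/2 = 1 m; q_8 = 0.61 × 0.22 × 1 = 0.1342 m³/s
Q = Σ qᵢ = 8.186 m³/s

8.19 m³/s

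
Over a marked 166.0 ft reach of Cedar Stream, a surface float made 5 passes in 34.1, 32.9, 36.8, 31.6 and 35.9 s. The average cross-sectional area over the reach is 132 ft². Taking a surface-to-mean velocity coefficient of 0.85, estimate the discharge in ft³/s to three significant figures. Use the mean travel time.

t̄ = (34.1 + 32.9 + 36.8 + 31.6 + 35.9) / 5 = 34.26 s
v_surface = L / t̄ = 166.0 / 34.26 = 4.845 ft/s
v_mean = 0.85 × 4.845 = 4.119 ft/s
Q = A × v_mean = 132 × 4.119 = 543.6 ft³/s

544 ft³/s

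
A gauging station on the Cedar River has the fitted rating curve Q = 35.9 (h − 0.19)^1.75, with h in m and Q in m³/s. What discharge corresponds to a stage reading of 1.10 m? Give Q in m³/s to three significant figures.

Q = 35.9 × (1.10 − 0.19)^1.75 = 35.9 × 0.91^1.75 = 30.44 m³/s

30.4 m³/s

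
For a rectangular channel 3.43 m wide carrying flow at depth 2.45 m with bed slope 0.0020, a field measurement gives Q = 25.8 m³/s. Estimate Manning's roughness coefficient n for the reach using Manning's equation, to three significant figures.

A = b·y = 3.43 × 2.45 = 8.404 m²
P = b + 2y = 3.43 + 2×2.45 = 8.330 m
R = A/P = 8.404/8.330 = 1.009 m
n = (1/Q)·A·R^(2/3)·S^(1/2) = (1/25.8) × 8.404 × 1.006 × 0.04472 = 0.01465

0.0147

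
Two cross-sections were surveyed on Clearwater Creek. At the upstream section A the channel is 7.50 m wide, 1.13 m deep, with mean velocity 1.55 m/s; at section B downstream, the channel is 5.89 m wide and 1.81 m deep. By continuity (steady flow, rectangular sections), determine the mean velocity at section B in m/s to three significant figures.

1.23 m/s

Q = A₁V₁ = (7.50×1.13) × 1.55 = 13.14 m³/s
A₂ = 5.89 × 1.81 = 10.66 m²
V₂ = Q/A₂ = 13.14/10.66 = 1.232 m/s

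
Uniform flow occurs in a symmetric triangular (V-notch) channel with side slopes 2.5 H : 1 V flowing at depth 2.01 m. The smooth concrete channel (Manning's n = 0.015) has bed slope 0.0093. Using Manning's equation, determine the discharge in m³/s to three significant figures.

62.0 m³/s

A = z·y² = 2.5×2.01² = 10.10 m²
P = 2y√(1+z²) = 2×2.01×√(1+2.5²) = 10.82 m
R = A/P = 10.10/10.82 = 0.9331 m
Q = (1/n)·A·R^(2/3)·S^(1/2) = (1/0.015) × 10.10 × 0.9331^(2/3) × 0.0093^(1/2) = 62.01 m³/s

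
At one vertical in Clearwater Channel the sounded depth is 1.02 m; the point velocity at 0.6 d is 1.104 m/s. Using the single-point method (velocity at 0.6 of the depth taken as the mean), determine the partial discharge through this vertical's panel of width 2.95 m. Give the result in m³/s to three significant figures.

v̄ = v₀.₆ = 1.104 m/s
q = v̄ × d × w = 1.104 × 1.02 × 2.95 = 3.322 m³/s

3.32 m³/s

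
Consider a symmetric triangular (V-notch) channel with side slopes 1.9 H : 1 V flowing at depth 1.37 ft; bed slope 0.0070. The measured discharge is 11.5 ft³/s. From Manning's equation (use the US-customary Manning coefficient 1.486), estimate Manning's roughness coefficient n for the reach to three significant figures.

A = z·y² = 1.9×1.37² = 3.566 ft²
P = 2y√(1+z²) = 2×1.37×√(1+1.9²) = 5.883 ft
R = A/P = 3.566/5.883 = 0.6062 ft
n = (1.486/Q)·A·R^(2/3)·S^(1/2) = (1.486/11.5) × 3.566 × 0.7162 × 0.08367 = 0.02761

0.0276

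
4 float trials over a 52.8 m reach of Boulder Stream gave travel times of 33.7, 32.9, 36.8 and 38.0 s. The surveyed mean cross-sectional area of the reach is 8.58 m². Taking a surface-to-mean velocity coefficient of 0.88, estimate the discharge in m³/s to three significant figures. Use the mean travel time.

t̄ = (33.7 + 32.9 + 36.8 + 38.0) / 4 = 35.35 s
v_surface = L / t̄ = 52.8 / 35.35 = 1.494 m/s
v_mean = 0.88 × 1.494 = 1.314 m/s
Q = A × v_mean = 8.58 × 1.314 = 11.28 m³/s

11.3 m³/s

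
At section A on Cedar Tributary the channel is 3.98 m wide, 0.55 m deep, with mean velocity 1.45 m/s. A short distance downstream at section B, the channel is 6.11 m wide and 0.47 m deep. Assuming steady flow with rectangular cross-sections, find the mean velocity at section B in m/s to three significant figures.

Q = A₁V₁ = (3.98×0.55) × 1.45 = 3.174 m³/s
A₂ = 6.11 × 0.47 = 2.872 m²
V₂ = Q/A₂ = 3.174/2.872 = 1.105 m/s

1.11 m/s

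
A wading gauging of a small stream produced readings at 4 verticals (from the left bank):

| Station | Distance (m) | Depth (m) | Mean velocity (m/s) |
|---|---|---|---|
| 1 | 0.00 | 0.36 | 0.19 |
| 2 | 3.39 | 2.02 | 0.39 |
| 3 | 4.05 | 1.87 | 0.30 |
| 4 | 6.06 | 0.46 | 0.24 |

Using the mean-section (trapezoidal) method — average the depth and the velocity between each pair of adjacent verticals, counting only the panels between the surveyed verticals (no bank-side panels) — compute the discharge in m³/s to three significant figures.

Panel 1-2: Δb = 3.39 m, d̄ = (0.36+2.02)/2 = 1.19, v̄ = (0.19+0.39)/2 = 0.29 → q = 3.39×1.19×0.29 = 1.170 m³/s
Panel 2-3: Δb = 0.66 m, d̄ = (2.02+1.87)/2 = 1.945, v̄ = (0.39+0.30)/2 = 0.345 → q = 0.66×1.945×0.345 = 0.4429 m³/s
Panel 3-4: Δb = 2.01 m, d̄ = (1.87+0.46)/2 = 1.165, v̄ = (0.30+0.24)/2 = 0.27 → q = 2.01×1.165×0.27 = 0.6322 m³/s
Q = Σ q = 2.245 m³/s

2.25 m³/s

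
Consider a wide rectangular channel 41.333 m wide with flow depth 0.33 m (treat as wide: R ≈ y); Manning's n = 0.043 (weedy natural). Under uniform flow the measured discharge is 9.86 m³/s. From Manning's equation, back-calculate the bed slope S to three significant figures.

A = b·y = 41.333 × 0.33 = 13.64 m²
Wide channel: R ≈ y = 0.33 m
S = (Q·n / (1·A·R^(2/3)))² = (9.86×0.043 / (1×13.64×0.4775))² = 0.004237

0.00424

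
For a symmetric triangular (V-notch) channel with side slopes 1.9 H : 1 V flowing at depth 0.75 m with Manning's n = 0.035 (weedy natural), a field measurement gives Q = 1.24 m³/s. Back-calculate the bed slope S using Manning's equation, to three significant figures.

A = z·y² = 1.9×0.75² = 1.069 m²
P = 2y√(1+z²) = 2×0.75×√(1+1.9²) = 3.221 m
R = A/P = 1.069/3.221 = 0.3318 m
S = (Q·n / (1·A·R^(2/3)))² = (1.24×0.035 / (1×1.069×0.4793))² = 0.007178

0.00718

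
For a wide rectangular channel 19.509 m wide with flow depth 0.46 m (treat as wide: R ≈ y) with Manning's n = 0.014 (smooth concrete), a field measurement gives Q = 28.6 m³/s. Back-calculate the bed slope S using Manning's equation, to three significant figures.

0.00561

A = b·y = 19.509 × 0.46 = 8.974 m²
Wide channel: R ≈ y = 0.46 m
S = (Q·n / (1·A·R^(2/3)))² = (28.6×0.014 / (1×8.974×0.5959))² = 0.005606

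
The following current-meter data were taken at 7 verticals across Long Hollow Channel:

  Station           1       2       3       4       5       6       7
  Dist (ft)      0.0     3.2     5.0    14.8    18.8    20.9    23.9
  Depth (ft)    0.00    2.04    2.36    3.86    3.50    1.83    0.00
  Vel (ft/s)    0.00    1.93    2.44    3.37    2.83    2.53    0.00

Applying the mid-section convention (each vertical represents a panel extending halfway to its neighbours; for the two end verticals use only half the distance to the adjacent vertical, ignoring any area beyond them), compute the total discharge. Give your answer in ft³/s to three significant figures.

w_2 = (5.0 − 0.0)/2 = 2.5 ft; q_2 = 1.93 × 2.04 × 2.5 = 9.843 ft³/s
w_3 = (14.8 − 3.2)/2 = 5.8 ft; q_3 = 2.44 × 2.36 × 5.8 = 33.40 ft³/s
w_4 = (18.8 − 5.0)/2 = 6.9 ft; q_4 = 3.37 × 3.86 × 6.9 = 89.76 ft³/s
w_5 = (20.9 − 14.8)/2 = 3.05 ft; q_5 = 2.83 × 3.50 × 3.05 = 30.21 ft³/s
w_6 = (23.9 − 18.8)/2 = 2.55 ft; q_6 = 2.53 × 1.83 × 2.55 = 11.81 ft³/s
Stations 1, 7 contribute zero (depth or velocity is 0).
Q = Σ qᵢ = 175.0 ft³/s

175 ft³/s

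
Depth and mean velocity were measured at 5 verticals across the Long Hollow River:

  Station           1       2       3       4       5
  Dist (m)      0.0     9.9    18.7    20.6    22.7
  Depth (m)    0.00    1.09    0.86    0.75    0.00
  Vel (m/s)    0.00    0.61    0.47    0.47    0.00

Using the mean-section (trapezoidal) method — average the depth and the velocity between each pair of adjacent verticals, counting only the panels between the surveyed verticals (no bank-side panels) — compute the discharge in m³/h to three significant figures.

Panel 1-2: Δb = 9.9 m, d̄ = (0.00+1.09)/2 = 0.545, v̄ = (0.00+0.61)/2 = 0.305 → q = 9.9×0.545×0.305 = 1.646 m³/s
Panel 2-3: Δb = 8.8 m, d̄ = (1.09+0.86)/2 = 0.975, v̄ = (0.61+0.47)/2 = 0.54 → q = 8.8×0.975×0.54 = 4.633 m³/s
Panel 3-4: Δb = 1.9 m, d̄ = (0.86+0.75)/2 = 0.805, v̄ = (0.47+0.47)/2 = 0.47 → q = 1.9×0.805×0.47 = 0.7189 m³/s
Panel 4-5: Δb = 2.1 m, d̄ = (0.75+0.00)/2 = 0.375, v̄ = (0.47+0.00)/2 = 0.235 → q = 2.1×0.375×0.235 = 0.1851 m³/s
Q = Σ q = 7.183 m³/s
= 7.183 × 3600 = 25860 m³/h

25900 m³/h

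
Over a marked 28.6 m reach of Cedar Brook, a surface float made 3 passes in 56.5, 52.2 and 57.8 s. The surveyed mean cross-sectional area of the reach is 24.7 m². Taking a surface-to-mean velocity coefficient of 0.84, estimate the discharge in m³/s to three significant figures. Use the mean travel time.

10.7 m³/s

t̄ = (56.5 + 52.2 + 57.8) / 3 = 55.5 s
v_surface = L / t̄ = 28.6 / 55.5 = 0.5153 m/s
v_mean = 0.84 × 0.5153 = 0.4329 m/s
Q = A × v_mean = 24.7 × 0.4329 = 10.69 m³/s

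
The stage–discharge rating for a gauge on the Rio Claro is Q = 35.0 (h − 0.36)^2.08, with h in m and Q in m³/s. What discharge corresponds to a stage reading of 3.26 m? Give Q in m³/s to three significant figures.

321 m³/s

Q = 35.0 × (3.26 − 0.36)^2.08 = 35.0 × 2.9^2.08 = 320.5 m³/s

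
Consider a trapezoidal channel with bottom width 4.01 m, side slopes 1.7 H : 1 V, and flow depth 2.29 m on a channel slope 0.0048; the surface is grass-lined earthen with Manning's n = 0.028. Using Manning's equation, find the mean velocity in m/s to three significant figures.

3.08 m/s

A = (b + z·y)·y = (4.01 + 1.7×2.29)×2.29 = 18.10 m²
P = b + 2y√(1+z²) = 4.01 + 2×2.29×√(1+1.7²) = 13.04 m
R = A/P = 18.10/13.04 = 1.388 m
Q = (1/n)·A·R^(2/3)·S^(1/2) = (1/0.028) × 18.10 × 1.388^(2/3) × 0.0048^(1/2) = 55.71 m³/s
V = Q/A = 55.71/18.10 = 3.078 m/s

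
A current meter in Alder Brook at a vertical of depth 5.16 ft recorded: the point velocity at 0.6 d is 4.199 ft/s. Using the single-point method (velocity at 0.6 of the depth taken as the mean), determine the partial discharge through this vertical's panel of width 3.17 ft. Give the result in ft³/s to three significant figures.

68.7 ft³/s

v̄ = v₀.₆ = 4.199 ft/s
q = v̄ × d × w = 4.199 × 5.16 × 3.17 = 68.68 ft³/s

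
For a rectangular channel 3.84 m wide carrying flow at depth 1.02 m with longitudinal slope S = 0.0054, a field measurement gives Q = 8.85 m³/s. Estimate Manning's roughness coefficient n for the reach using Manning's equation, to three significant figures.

0.0248

A = b·y = 3.84 × 1.02 = 3.917 m²
P = b + 2y = 3.84 + 2×1.02 = 5.880 m
R = A/P = 3.917/5.880 = 0.6661 m
n = (1/Q)·A·R^(2/3)·S^(1/2) = (1/8.85) × 3.917 × 0.7627 × 0.07348 = 0.02481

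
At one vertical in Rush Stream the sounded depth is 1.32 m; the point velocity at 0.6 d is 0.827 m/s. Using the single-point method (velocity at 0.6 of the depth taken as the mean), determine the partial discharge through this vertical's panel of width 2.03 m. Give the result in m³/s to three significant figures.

2.22 m³/s

v̄ = v₀.₆ = 0.827 m/s
q = v̄ × d × w = 0.8270 × 1.32 × 2.03 = 2.216 m³/s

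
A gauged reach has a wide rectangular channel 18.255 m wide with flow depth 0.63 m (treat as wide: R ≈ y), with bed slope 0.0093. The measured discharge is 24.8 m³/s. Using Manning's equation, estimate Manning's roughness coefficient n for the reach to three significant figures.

0.0329

A = b·y = 18.255 × 0.63 = 11.50 m²
Wide channel: R ≈ y = 0.63 m
n = (1/Q)·A·R^(2/3)·S^(1/2) = (1/24.8) × 11.50 × 0.7349 × 0.09644 = 0.03287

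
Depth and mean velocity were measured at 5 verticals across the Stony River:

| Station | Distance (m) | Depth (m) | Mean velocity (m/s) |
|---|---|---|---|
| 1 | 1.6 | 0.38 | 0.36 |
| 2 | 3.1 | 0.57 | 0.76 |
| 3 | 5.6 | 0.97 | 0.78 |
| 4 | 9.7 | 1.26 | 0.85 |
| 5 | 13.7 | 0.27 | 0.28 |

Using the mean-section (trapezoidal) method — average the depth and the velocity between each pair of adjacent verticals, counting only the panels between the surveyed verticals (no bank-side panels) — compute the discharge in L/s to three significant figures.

7340 L/s

Panel 1-2: Δb = 1.5 m, d̄ = (0.38+0.57)/2 = 0.475, v̄ = (0.36+0.76)/2 = 0.56 → q = 1.5×0.475×0.56 = 0.3990 m³/s
Panel 2-3: Δb = 2.5 m, d̄ = (0.57+0.97)/2 = 0.77, v̄ = (0.76+0.78)/2 = 0.77 → q = 2.5×0.77×0.77 = 1.482 m³/s
Panel 3-4: Δb = 4.1 m, d̄ = (0.97+1.26)/2 = 1.115, v̄ = (0.78+0.85)/2 = 0.815 → q = 4.1×1.115×0.815 = 3.726 m³/s
Panel 4-5: Δb = 4 m, d̄ = (1.26+0.27)/2 = 0.765, v̄ = (0.85+0.28)/2 = 0.565 → q = 4×0.765×0.565 = 1.729 m³/s
Q = Σ q = 7.336 m³/s
= 7.336 × 1000 = 7336 L/s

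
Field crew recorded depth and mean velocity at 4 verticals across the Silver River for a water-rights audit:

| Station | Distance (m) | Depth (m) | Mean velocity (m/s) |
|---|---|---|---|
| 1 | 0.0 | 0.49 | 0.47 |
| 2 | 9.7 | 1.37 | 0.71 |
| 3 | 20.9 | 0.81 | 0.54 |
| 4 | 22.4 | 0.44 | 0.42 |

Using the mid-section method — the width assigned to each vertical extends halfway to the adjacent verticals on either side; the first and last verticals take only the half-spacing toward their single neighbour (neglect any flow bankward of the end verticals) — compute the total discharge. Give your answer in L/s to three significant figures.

w_1 = (9.7 − 0.0)/2 = 4.85 m; q_1 = 0.47 × 0.49 × 4.85 = 1.117 m³/s
w_2 = (20.9 − 0.0)/2 = 10.45 m; q_2 = 0.71 × 1.37 × 10.45 = 10.16 m³/s
w_3 = (22.4 − 9.7)/2 = 6.35 m; q_3 = 0.54 × 0.81 × 6.35 = 2.777 m³/s
w_4 = (22.4 − 20.9)/2 = 0.75 m; q_4 = 0.42 × 0.44 × 0.75 = 0.1386 m³/s
Q = Σ qᵢ = 14.20 m³/s
= 14.20 × 1000 = 14200 L/s

14200 L/s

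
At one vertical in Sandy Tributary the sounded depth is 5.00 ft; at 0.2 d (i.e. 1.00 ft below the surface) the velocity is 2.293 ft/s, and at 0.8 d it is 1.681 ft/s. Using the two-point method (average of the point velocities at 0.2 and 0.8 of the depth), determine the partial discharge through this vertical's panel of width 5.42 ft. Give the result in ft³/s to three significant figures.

v̄ = (2.293 + 1.681) / 2 = 1.987 ft/s
q = v̄ × d × w = 1.987 × 5.00 × 5.42 = 53.85 ft³/s

53.8 ft³/s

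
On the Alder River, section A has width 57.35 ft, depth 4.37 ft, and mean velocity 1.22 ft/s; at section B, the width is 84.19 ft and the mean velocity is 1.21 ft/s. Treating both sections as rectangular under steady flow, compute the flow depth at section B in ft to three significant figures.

3.00 ft

Q = A₁V₁ = (57.35×4.37) × 1.22 = 305.8 ft³/s
d₂ = Q/(b₂ V₂) = 305.8/(84.19×1.21) = 3.001 ft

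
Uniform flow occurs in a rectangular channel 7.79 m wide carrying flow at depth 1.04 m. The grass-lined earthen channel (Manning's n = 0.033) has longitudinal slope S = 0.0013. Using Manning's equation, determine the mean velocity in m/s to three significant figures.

0.958 m/s

A = b·y = 7.79 × 1.04 = 8.102 m²
P = b + 2y = 7.79 + 2×1.04 = 9.870 m
R = A/P = 8.102/9.870 = 0.8208 m
Q = (1/n)·A·R^(2/3)·S^(1/2) = (1/0.033) × 8.102 × 0.8208^(2/3) × 0.0013^(1/2) = 7.760 m³/s
V = Q/A = 7.760/8.102 = 0.9578 m/s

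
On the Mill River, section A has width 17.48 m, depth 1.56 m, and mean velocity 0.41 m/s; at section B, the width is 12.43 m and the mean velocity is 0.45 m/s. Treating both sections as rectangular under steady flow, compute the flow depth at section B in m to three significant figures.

Q = A₁V₁ = (17.48×1.56) × 0.41 = 11.18 m³/s
d₂ = Q/(b₂ V₂) = 11.18/(12.43×0.45) = 1.999 m

2.00 m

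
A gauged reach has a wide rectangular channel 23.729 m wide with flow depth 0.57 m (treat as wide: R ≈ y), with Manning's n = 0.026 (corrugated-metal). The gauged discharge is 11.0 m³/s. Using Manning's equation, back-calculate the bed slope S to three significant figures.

0.000946

A = b·y = 23.729 × 0.57 = 13.53 m²
Wide channel: R ≈ y = 0.57 m
S = (Q·n / (1·A·R^(2/3)))² = (11.0×0.026 / (1×13.53×0.6875))² = 0.0009461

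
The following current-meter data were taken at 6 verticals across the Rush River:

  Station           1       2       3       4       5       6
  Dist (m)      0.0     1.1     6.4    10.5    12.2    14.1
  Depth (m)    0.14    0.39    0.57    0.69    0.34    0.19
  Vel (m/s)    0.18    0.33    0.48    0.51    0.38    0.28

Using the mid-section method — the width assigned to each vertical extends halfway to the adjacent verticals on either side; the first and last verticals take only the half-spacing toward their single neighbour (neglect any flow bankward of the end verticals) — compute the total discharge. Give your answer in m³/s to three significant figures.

w_1 = (1.1 − 0.0)/2 = 0.55 m; q_1 = 0.18 × 0.14 × 0.55 = 0.01386 m³/s
w_2 = (6.4 − 0.0)/2 = 3.2 m; q_2 = 0.33 × 0.39 × 3.2 = 0.4118 m³/s
w_3 = (10.5 − 1.1)/2 = 4.7 m; q_3 = 0.48 × 0.57 × 4.7 = 1.286 m³/s
w_4 = (12.2 − 6.4)/2 = 2.9 m; q_4 = 0.51 × 0.69 × 2.9 = 1.021 m³/s
w_5 = (14.1 − 10.5)/2 = 1.8 m; q_5 = 0.38 × 0.34 × 1.8 = 0.2326 m³/s
w_6 = (14.1 − 12.2)/2 = 0.95 m; q_6 = 0.28 × 0.19 × 0.95 = 0.05054 m³/s
Q = Σ qᵢ = 3.015 m³/s

3.02 m³/s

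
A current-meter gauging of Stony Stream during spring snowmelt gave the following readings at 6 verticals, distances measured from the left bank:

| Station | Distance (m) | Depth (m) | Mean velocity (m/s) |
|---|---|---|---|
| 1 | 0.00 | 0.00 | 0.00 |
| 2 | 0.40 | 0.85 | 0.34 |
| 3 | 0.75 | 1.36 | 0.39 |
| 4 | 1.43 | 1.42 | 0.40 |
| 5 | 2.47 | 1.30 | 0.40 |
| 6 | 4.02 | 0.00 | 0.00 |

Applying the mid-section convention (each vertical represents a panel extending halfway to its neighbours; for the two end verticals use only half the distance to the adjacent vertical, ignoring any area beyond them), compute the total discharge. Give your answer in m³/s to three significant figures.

1.54 m³/s

w_2 = (0.75 − 0.00)/2 = 0.375 m; q_2 = 0.34 × 0.85 × 0.375 = 0.1084 m³/s
w_3 = (1.43 − 0.40)/2 = 0.515 m; q_3 = 0.39 × 1.36 × 0.515 = 0.2732 m³/s
w_4 = (2.47 − 0.75)/2 = 0.86 m; q_4 = 0.40 × 1.42 × 0.86 = 0.4885 m³/s
w_5 = (4.02 − 1.43)/2 = 1.295 m; q_5 = 0.40 × 1.30 × 1.295 = 0.6734 m³/s
Stations 1, 6 contribute zero (depth or velocity is 0).
Q = Σ qᵢ = 1.543 m³/s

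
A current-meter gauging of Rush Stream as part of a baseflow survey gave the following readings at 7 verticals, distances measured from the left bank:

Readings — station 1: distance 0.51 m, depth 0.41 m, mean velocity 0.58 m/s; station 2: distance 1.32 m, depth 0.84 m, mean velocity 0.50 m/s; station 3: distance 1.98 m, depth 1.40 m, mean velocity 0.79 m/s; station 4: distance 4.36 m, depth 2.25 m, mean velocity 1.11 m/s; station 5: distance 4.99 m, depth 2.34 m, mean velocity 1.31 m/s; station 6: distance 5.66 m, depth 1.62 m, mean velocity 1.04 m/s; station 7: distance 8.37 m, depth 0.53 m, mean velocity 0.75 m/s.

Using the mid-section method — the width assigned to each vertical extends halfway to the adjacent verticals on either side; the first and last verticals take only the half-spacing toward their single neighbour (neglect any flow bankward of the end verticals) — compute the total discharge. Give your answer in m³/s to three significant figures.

11.2 m³/s

w_1 = (1.32 − 0.51)/2 = 0.405 m; q_1 = 0.58 × 0.41 × 0.405 = 0.09631 m³/s
w_2 = (1.98 − 0.51)/2 = 0.735 m; q_2 = 0.50 × 0.84 × 0.735 = 0.3087 m³/s
w_3 = (4.36 − 1.32)/2 = 1.52 m; q_3 = 0.79 × 1.40 × 1.52 = 1.681 m³/s
w_4 = (4.99 − 1.98)/2 = 1.505 m; q_4 = 1.11 × 2.25 × 1.505 = 3.759 m³/s
w_5 = (5.66 − 4.36)/2 = 0.65 m; q_5 = 1.31 × 2.34 × 0.65 = 1.993 m³/s
w_6 = (8.37 − 4.99)/2 = 1.69 m; q_6 = 1.04 × 1.62 × 1.69 = 2.847 m³/s
w_7 = (8.37 − 5.66)/2 = 1.355 m; q_7 = 0.75 × 0.53 × 1.355 = 0.5386 m³/s
Q = Σ qᵢ = 11.22 m³/s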